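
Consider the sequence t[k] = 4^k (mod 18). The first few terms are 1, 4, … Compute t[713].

16

Computing terms: t[0] = 1,  t[1] = 4,  t[2] = 16,  t[3] = 10,  t[4] = 4.
Since t[4] = t[1] = 4, the sequence is eventually periodic: after a pre-period of length 1 it cycles with period 3.
For k ≥ 1, t[k] depends only on (k - 1) mod 3. (713 - 1) mod 3 = 1, so t[713] = t[2] = 16.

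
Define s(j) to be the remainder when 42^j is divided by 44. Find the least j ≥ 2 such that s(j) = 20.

6

Listing terms: s(1) = 42, s(2) = 4, s(3) = 36, s(4) = 16, s(5) = 12, s(6) = 20, s(7) = 4.
Since s(7) = s(2) = 4, the sequence is eventually periodic: after a pre-period of length 1 it cycles with period 5.
The value 20 first appears (with j ≥ 2) at s(6).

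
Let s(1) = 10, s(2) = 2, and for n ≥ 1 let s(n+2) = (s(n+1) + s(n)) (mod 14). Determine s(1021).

Computing terms: s(1) = 10,  s(2) = 2,  s(3) = 12,  s(4) = 0,  s(5) = 12,  s(6) = 12,  s(7) = 10,  s(8) = 8,  s(9) = 4,  s(10) = 12,  s(11) = 2,  s(12) = 0,  s(13) = 2,  s(14) = 2,  s(15) = 4,  s(16) = 6,  s(17) = 10,  s(18) = 2.
The sequence repeats with period 16.
(1021 - 1) mod 16 = 12, so s(1021) = s(13) = 2.

2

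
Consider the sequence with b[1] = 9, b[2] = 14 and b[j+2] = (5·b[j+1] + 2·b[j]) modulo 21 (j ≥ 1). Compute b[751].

We have b[1] = 9,  b[2] = 14,  b[3] = 4,  b[4] = 6,  b[5] = 17,  b[6] = 13,  b[7] = 15,  b[8] = 17,  b[9] = 10,  b[10] = 0,  b[11] = 20,  b[12] = 16,  b[13] = 15,  b[14] = 2,  b[15] = 19,  b[16] = 15,  b[17] = 8,  b[18] = 7,  b[19] = 9,  b[20] = 17,  b[21] = 19,  b[22] = 3,  b[23] = 11,  b[24] = 19,  b[25] = 12,  b[26] = 14,  b[27] = 10,  b[28] = 15,  b[29] = 11,  b[30] = 1,  b[31] = 6,  b[32] = 11,  b[33] = 4,  b[34] = 0,  b[35] = 8,  b[36] = 19,  b[37] = 6,  b[38] = 5,  b[39] = 16,  b[40] = 6,  b[41] = 20,  b[42] = 7,  b[43] = 12,  b[44] = 11,  b[45] = 16,  b[46] = 18,  b[47] = 17,  b[48] = 16,  b[49] = 9,  b[50] = 14.
Since (b[49], b[50]) = (b[1], b[2]) = (9, 14) (two consecutive terms determine the rest), the sequence is periodic with period 48.
So b[751] = b[1 + ((751-1) mod 48)] = b[31] = 6.

6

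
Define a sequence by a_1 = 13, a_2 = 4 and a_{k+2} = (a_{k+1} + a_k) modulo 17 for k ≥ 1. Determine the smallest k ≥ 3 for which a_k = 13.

20

Computing terms: a_1 = 13,  a_2 = 4,  a_3 = 0,  a_4 = 4,  a_5 = 4,  a_6 = 8,  a_7 = 12,  a_8 = 3,  a_9 = 15,  a_{10} = 1,  a_{11} = 16,  a_{12} = 0,  a_{13} = 16,  a_{14} = 16,  a_{15} = 15,  a_{16} = 14,  a_{17} = 12,  a_{18} = 9,  a_{19} = 4,  a_{20} = 13,  a_{21} = 0,  a_{22} = 13,  a_{23} = 13,  a_{24} = 9,  a_{25} = 5,  a_{26} = 14,  a_{27} = 2,  a_{28} = 16,  a_{29} = 1,  a_{30} = 0,  a_{31} = 1,  a_{32} = 1,  a_{33} = 2,  a_{34} = 3,  a_{35} = 5,  a_{36} = 8,  a_{37} = 13,  a_{38} = 4.
Since (a_{37}, a_{38}) = (a_1, a_2) = (13, 4) (two consecutive terms determine the rest), the sequence is periodic with period 36.
The value 13 first appears (with k ≥ 3) at a_{20}.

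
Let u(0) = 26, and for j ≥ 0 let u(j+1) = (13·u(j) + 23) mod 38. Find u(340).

Listing terms: u(0) = 26, u(1) = 19, u(2) = 4, u(3) = 37, u(4) = 10, u(5) = 1, u(6) = 36, u(7) = 35, u(8) = 22, u(9) = 5, u(10) = 12, u(11) = 27, u(12) = 32, u(13) = 21, u(14) = 30, u(15) = 33, u(16) = 34, u(17) = 9, u(18) = 26.
Since u(18) = u(0) = 26, the sequence is periodic with period 18.
(340 - 0) mod 18 = 16, so u(340) = u(16) = 34.

34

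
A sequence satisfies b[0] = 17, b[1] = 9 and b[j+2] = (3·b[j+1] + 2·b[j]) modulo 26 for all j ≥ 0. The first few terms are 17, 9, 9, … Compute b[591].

Listing terms: b[0] = 17; b[1] = 9; b[2] = 9; b[3] = 19; b[4] = 23; b[5] = 3; b[6] = 3; b[7] = 15; b[8] = 25; b[9] = 1; b[10] = 1; b[11] = 5; b[12] = 17; b[13] = 9.
Since (b[12], b[13]) = (b[0], b[1]) = (17, 9) (two consecutive terms determine the rest), the sequence is periodic with period 12.
So b[591] = b[0 + ((591-0) mod 12)] = b[3] = 19.

19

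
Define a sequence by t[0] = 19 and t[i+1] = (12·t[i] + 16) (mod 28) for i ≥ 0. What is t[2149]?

t[0] = 19,  t[1] = 20,  t[2] = 4,  t[3] = 8,  t[4] = 0,  t[5] = 16,  t[6] = 12,  t[7] = 20.
Since t[7] = t[1] = 20, the sequence is eventually periodic: after a pre-period of length 1 it cycles with period 6.
For i ≥ 1, t[i] depends only on (i - 1) mod 6. (2149 - 1) mod 6 = 0, so t[2149] = t[1] = 20.

20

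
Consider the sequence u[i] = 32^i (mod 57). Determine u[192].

7

We have u[0] = 1,  u[1] = 32,  u[2] = 55,  u[3] = 50,  u[4] = 4,  u[5] = 14,  u[6] = 49,  u[7] = 29,  u[8] = 16,  u[9] = 56,  u[10] = 25,  u[11] = 2,  u[12] = 7,  u[13] = 53,  u[14] = 43,  u[15] = 8,  u[16] = 28,  u[17] = 41,  u[18] = 1.
The sequence repeats with period 18.
(192 - 0) mod 18 = 12, so u[192] = u[12] = 7.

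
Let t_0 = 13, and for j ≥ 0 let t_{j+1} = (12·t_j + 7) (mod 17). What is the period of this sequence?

16

We have t_0 = 13,  t_1 = 10,  t_2 = 8,  t_3 = 1,  t_4 = 2,  t_5 = 14,  t_6 = 5,  t_7 = 16,  t_8 = 12,  t_9 = 15,  t_{10} = 0,  t_{11} = 7,  t_{12} = 6,  t_{13} = 11,  t_{14} = 3,  t_{15} = 9,  t_{16} = 13.
The sequence repeats with period 16.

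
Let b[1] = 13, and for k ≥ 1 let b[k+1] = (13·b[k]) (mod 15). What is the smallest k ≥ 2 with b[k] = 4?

Computing terms: b[1] = 13,  b[2] = 4,  b[3] = 7,  b[4] = 1,  b[5] = 13.
The sequence repeats with period 4.
The value 4 first appears (with k ≥ 2) at b[2].

2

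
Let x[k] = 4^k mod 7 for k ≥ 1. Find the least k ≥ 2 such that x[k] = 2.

2

Listing terms: x[1] = 4; x[2] = 2; x[3] = 1; x[4] = 4.
Since x[4] = x[1] = 4, the sequence is periodic with period 3.
The value 2 first appears (with k ≥ 2) at x[2].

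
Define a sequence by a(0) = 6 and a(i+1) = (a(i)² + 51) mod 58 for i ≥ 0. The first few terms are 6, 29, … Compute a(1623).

We have a(0) = 6,  a(1) = 29,  a(2) = 22,  a(3) = 13,  a(4) = 46,  a(5) = 21,  a(6) = 28,  a(7) = 23,  a(8) = 0,  a(9) = 51,  a(10) = 42,  a(11) = 17,  a(12) = 50,  a(13) = 57,  a(14) = 52,  a(15) = 29.
Since a(15) = a(1) = 29, the sequence is eventually periodic: after a pre-period of length 1 it cycles with period 14.
For i ≥ 1, a(i) depends only on (i - 1) mod 14. (1623 - 1) mod 14 = 12, so a(1623) = a(13) = 57.

57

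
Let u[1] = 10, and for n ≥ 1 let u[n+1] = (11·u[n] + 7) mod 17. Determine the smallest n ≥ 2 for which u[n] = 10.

We have u[1] = 10,  u[2] = 15,  u[3] = 2,  u[4] = 12,  u[5] = 3,  u[6] = 6,  u[7] = 5,  u[8] = 11,  u[9] = 9,  u[10] = 4,  u[11] = 0,  u[12] = 7,  u[13] = 16,  u[14] = 13,  u[15] = 14,  u[16] = 8,  u[17] = 10.
The sequence repeats with period 16.
The value 10 next appears (with n ≥ 2) at u[17].

17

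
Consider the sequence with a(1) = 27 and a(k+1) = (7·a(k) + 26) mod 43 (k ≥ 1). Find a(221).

20

Listing terms: a(1) = 27,  a(2) = 0,  a(3) = 26,  a(4) = 36,  a(5) = 20,  a(6) = 37,  a(7) = 27.
Since a(7) = a(1) = 27, the sequence is periodic with period 6.
(221 - 1) mod 6 = 4, so a(221) = a(5) = 20.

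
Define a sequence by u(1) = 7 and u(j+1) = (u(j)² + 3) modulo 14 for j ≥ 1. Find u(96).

12

We have u(1) = 7, u(2) = 10, u(3) = 5, u(4) = 0, u(5) = 3, u(6) = 12, u(7) = 7.
Since u(7) = u(1) = 7, the sequence is periodic with period 6.
(96 - 1) mod 6 = 5, so u(96) = u(6) = 12.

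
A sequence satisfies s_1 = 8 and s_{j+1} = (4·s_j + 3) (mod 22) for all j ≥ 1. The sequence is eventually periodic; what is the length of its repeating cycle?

We have s_1 = 8; s_2 = 13; s_3 = 11; s_4 = 3; s_5 = 15; s_6 = 19; s_7 = 13.
Since s_7 = s_2 = 13, the sequence is eventually periodic: after a pre-period of length 1 it cycles with period 5.

5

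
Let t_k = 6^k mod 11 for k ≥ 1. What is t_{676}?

5

t_1 = 6,  t_2 = 3,  t_3 = 7,  t_4 = 9,  t_5 = 10,  t_6 = 5,  t_7 = 8,  t_8 = 4,  t_9 = 2,  t_{10} = 1,  t_{11} = 6.
The sequence repeats with period 10.
So t_{676} = t_{1 + ((676-1) mod 10)} = t_6 = 5.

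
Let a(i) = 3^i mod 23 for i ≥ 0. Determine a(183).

2

a(0) = 1; a(1) = 3; a(2) = 9; a(3) = 4; a(4) = 12; a(5) = 13; a(6) = 16; a(7) = 2; a(8) = 6; a(9) = 18; a(10) = 8; a(11) = 1.
Since a(11) = a(0) = 1, the sequence is periodic with period 11.
(183 - 0) mod 11 = 7, so a(183) = a(7) = 2.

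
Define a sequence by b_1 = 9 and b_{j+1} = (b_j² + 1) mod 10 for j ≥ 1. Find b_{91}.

Computing terms: b_1 = 9,  b_2 = 2,  b_3 = 5,  b_4 = 6,  b_5 = 7,  b_6 = 0,  b_7 = 1,  b_8 = 2.
Since b_8 = b_2 = 2, the sequence is eventually periodic: after a pre-period of length 1 it cycles with period 6.
For j ≥ 2, b_j depends only on (j - 2) mod 6. (91 - 2) mod 6 = 5, so b_{91} = b_7 = 1.

1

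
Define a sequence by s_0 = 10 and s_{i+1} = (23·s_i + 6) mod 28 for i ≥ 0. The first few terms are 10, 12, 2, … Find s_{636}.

Computing terms: s_0 = 10, s_1 = 12, s_2 = 2, s_3 = 24, s_4 = 26, s_5 = 16, s_6 = 10.
Since s_6 = s_0 = 10, the sequence is periodic with period 6.
(636 - 0) mod 6 = 0, so s_{636} = s_0 = 10.

10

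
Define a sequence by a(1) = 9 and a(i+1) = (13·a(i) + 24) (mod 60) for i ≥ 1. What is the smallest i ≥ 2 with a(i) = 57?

3

a(1) = 9; a(2) = 21; a(3) = 57; a(4) = 45; a(5) = 9.
Since a(5) = a(1) = 9, the sequence is periodic with period 4.
The value 57 first appears (with i ≥ 2) at a(3).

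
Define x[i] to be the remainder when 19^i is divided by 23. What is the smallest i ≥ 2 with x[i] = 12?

x[1] = 19, x[2] = 16, x[3] = 5, x[4] = 3, x[5] = 11, x[6] = 2, x[7] = 15, x[8] = 9, x[9] = 10, x[10] = 6, x[11] = 22, x[12] = 4, x[13] = 7, x[14] = 18, x[15] = 20, x[16] = 12, x[17] = 21, x[18] = 8, x[19] = 14, x[20] = 13, x[21] = 17, x[22] = 1, x[23] = 19.
Since x[23] = x[1] = 19, the sequence is periodic with period 22.
The value 12 first appears (with i ≥ 2) at x[16].

16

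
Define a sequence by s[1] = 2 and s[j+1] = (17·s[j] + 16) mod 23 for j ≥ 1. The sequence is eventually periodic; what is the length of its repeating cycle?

22

Computing terms: s[1] = 2, s[2] = 4, s[3] = 15, s[4] = 18, s[5] = 0, s[6] = 16, s[7] = 12, s[8] = 13, s[9] = 7, s[10] = 20, s[11] = 11, s[12] = 19, s[13] = 17, s[14] = 6, s[15] = 3, s[16] = 21, s[17] = 5, s[18] = 9, s[19] = 8, s[20] = 14, s[21] = 1, s[22] = 10, s[23] = 2.
Since s[23] = s[1] = 2, the sequence is periodic with period 22.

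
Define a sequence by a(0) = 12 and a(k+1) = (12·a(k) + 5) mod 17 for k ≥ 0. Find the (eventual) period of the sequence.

16

Computing terms: a(0) = 12,  a(1) = 13,  a(2) = 8,  a(3) = 16,  a(4) = 10,  a(5) = 6,  a(6) = 9,  a(7) = 11,  a(8) = 1,  a(9) = 0,  a(10) = 5,  a(11) = 14,  a(12) = 3,  a(13) = 7,  a(14) = 4,  a(15) = 2,  a(16) = 12.
The sequence repeats with period 16.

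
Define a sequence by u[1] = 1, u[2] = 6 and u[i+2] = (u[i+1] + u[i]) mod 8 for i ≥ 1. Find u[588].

5

We have u[1] = 1,  u[2] = 6,  u[3] = 7,  u[4] = 5,  u[5] = 4,  u[6] = 1,  u[7] = 5,  u[8] = 6,  u[9] = 3,  u[10] = 1,  u[11] = 4,  u[12] = 5,  u[13] = 1,  u[14] = 6.
Since (u[13], u[14]) = (u[1], u[2]) = (1, 6) (two consecutive terms determine the rest), the sequence is periodic with period 12.
So u[588] = u[1 + ((588-1) mod 12)] = u[12] = 5.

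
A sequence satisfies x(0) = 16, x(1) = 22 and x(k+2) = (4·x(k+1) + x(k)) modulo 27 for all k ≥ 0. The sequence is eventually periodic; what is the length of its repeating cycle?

24

x(0) = 16, x(1) = 22, x(2) = 23, x(3) = 6, x(4) = 20, x(5) = 5, x(6) = 13, x(7) = 3, x(8) = 25, x(9) = 22, x(10) = 5, x(11) = 15, x(12) = 11, x(13) = 5, x(14) = 4, x(15) = 21, x(16) = 7, x(17) = 22, x(18) = 14, x(19) = 24, x(20) = 2, x(21) = 5, x(22) = 22, x(23) = 12, x(24) = 16, x(25) = 22.
The sequence repeats with period 24.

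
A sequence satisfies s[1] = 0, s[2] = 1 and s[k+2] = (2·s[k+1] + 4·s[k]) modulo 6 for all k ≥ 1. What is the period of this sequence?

8

Listing terms: s[1] = 0, s[2] = 1, s[3] = 2, s[4] = 2, s[5] = 0, s[6] = 2, s[7] = 4, s[8] = 4, s[9] = 0, s[10] = 4, s[11] = 2, s[12] = 2.
Since (s[11], s[12]) = (s[3], s[4]) = (2, 2) (two consecutive terms determine the rest), the sequence is eventually periodic: after a pre-period of length 2 it cycles with period 8.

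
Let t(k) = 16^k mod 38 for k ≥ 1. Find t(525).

We have t(1) = 16; t(2) = 28; t(3) = 30; t(4) = 24; t(5) = 4; t(6) = 26; t(7) = 36; t(8) = 6; t(9) = 20; t(10) = 16.
Since t(10) = t(1) = 16, the sequence is periodic with period 9.
(525 - 1) mod 9 = 2, so t(525) = t(3) = 30.

30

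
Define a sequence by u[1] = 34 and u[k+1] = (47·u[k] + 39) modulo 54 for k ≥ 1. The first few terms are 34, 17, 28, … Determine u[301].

52

Listing terms: u[1] = 34,  u[2] = 17,  u[3] = 28,  u[4] = 5,  u[5] = 4,  u[6] = 11,  u[7] = 16,  u[8] = 35,  u[9] = 10,  u[10] = 23,  u[11] = 40,  u[12] = 29,  u[13] = 52,  u[14] = 53,  u[15] = 46,  u[16] = 41,  u[17] = 22,  u[18] = 47,  u[19] = 34.
Since u[19] = u[1] = 34, the sequence is periodic with period 18.
(301 - 1) mod 18 = 12, so u[301] = u[13] = 52.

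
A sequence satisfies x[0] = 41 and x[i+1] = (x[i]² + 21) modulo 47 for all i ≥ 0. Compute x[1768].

Computing terms: x[0] = 41, x[1] = 10, x[2] = 27, x[3] = 45, x[4] = 25, x[5] = 35, x[6] = 24, x[7] = 33, x[8] = 29, x[9] = 16, x[10] = 42, x[11] = 46, x[12] = 22, x[13] = 35.
Since x[13] = x[5] = 35, the sequence is eventually periodic: after a pre-period of length 5 it cycles with period 8.
For i ≥ 5, x[i] depends only on (i - 5) mod 8. (1768 - 5) mod 8 = 3, so x[1768] = x[8] = 29.

29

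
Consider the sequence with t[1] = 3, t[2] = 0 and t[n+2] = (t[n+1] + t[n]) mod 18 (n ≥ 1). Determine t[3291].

3

Computing terms: t[1] = 3,  t[2] = 0,  t[3] = 3,  t[4] = 3,  t[5] = 6,  t[6] = 9,  t[7] = 15,  t[8] = 6,  t[9] = 3,  t[10] = 9,  t[11] = 12,  t[12] = 3,  t[13] = 15,  t[14] = 0,  t[15] = 15,  t[16] = 15,  t[17] = 12,  t[18] = 9,  t[19] = 3,  t[20] = 12,  t[21] = 15,  t[22] = 9,  t[23] = 6,  t[24] = 15,  t[25] = 3,  t[26] = 0.
Since (t[25], t[26]) = (t[1], t[2]) = (3, 0) (two consecutive terms determine the rest), the sequence is periodic with period 24.
So t[3291] = t[1 + ((3291-1) mod 24)] = t[3] = 3.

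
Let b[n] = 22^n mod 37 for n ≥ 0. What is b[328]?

9

We have b[0] = 1; b[1] = 22; b[2] = 3; b[3] = 29; b[4] = 9; b[5] = 13; b[6] = 27; b[7] = 2; b[8] = 7; b[9] = 6; b[10] = 21; b[11] = 18; b[12] = 26; b[13] = 17; b[14] = 4; b[15] = 14; b[16] = 12; b[17] = 5; b[18] = 36; b[19] = 15; b[20] = 34; b[21] = 8; b[22] = 28; b[23] = 24; b[24] = 10; b[25] = 35; b[26] = 30; b[27] = 31; b[28] = 16; b[29] = 19; b[30] = 11; b[31] = 20; b[32] = 33; b[33] = 23; b[34] = 25; b[35] = 32; b[36] = 1.
Since b[36] = b[0] = 1, the sequence is periodic with period 36.
(328 - 0) mod 36 = 4, so b[328] = b[4] = 9.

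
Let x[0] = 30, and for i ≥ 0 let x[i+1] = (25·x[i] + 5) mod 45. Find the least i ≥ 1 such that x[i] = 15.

6

x[0] = 30; x[1] = 35; x[2] = 25; x[3] = 0; x[4] = 5; x[5] = 40; x[6] = 15; x[7] = 20; x[8] = 10; x[9] = 30.
Since x[9] = x[0] = 30, the sequence is periodic with period 9.
The value 15 first appears (with i ≥ 1) at x[6].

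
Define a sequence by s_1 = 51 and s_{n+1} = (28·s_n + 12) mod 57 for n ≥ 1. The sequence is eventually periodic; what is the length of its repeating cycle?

9

s_1 = 51, s_2 = 15, s_3 = 33, s_4 = 24, s_5 = 0, s_6 = 12, s_7 = 6, s_8 = 9, s_9 = 36, s_{10} = 51.
The sequence repeats with period 9.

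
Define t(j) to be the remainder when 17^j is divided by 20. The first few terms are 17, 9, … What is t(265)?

17

Listing terms: t(1) = 17, t(2) = 9, t(3) = 13, t(4) = 1, t(5) = 17.
The sequence repeats with period 4.
(265 - 1) mod 4 = 0, so t(265) = t(1) = 17.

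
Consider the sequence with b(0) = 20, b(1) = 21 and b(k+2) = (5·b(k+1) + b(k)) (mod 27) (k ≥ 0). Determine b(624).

Listing terms: b(0) = 20,  b(1) = 21,  b(2) = 17,  b(3) = 25,  b(4) = 7,  b(5) = 6,  b(6) = 10,  b(7) = 2,  b(8) = 20,  b(9) = 21.
Since (b(8), b(9)) = (b(0), b(1)) = (20, 21) (two consecutive terms determine the rest), the sequence is periodic with period 8.
(624 - 0) mod 8 = 0, so b(624) = b(0) = 20.

20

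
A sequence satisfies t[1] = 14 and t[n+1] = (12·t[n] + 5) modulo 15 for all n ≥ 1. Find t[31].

We have t[1] = 14, t[2] = 8, t[3] = 11, t[4] = 2, t[5] = 14.
The sequence repeats with period 4.
(31 - 1) mod 4 = 2, so t[31] = t[3] = 11.

11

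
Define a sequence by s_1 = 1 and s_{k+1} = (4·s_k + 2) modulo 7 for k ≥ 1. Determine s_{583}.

1

s_1 = 1, s_2 = 6, s_3 = 5, s_4 = 1.
The sequence repeats with period 3.
(583 - 1) mod 3 = 0, so s_{583} = s_1 = 1.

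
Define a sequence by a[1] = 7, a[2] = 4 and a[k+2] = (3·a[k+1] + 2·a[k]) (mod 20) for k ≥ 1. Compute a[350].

6

Listing terms: a[1] = 7,  a[2] = 4,  a[3] = 6,  a[4] = 6,  a[5] = 10,  a[6] = 2,  a[7] = 6,  a[8] = 2,  a[9] = 18,  a[10] = 18,  a[11] = 10,  a[12] = 6,  a[13] = 18,  a[14] = 6,  a[15] = 14,  a[16] = 14,  a[17] = 10,  a[18] = 18,  a[19] = 14,  a[20] = 18,  a[21] = 2,  a[22] = 2,  a[23] = 10,  a[24] = 14,  a[25] = 2,  a[26] = 14,  a[27] = 6,  a[28] = 6.
Since (a[27], a[28]) = (a[3], a[4]) = (6, 6) (two consecutive terms determine the rest), the sequence is eventually periodic: after a pre-period of length 2 it cycles with period 24.
For k ≥ 3, a[k] depends only on (k - 3) mod 24. (350 - 3) mod 24 = 11, so a[350] = a[14] = 6.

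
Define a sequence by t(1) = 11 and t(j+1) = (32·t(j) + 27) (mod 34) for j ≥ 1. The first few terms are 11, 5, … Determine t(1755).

We have t(1) = 11,  t(2) = 5,  t(3) = 17,  t(4) = 27,  t(5) = 7,  t(6) = 13,  t(7) = 1,  t(8) = 25,  t(9) = 11.
The sequence repeats with period 8.
So t(1755) = t(1 + ((1755-1) mod 8)) = t(3) = 17.

17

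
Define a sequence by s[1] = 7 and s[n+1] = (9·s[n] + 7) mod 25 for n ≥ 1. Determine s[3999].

Listing terms: s[1] = 7; s[2] = 20; s[3] = 12; s[4] = 15; s[5] = 17; s[6] = 10; s[7] = 22; s[8] = 5; s[9] = 2; s[10] = 0; s[11] = 7.
Since s[11] = s[1] = 7, the sequence is periodic with period 10.
(3999 - 1) mod 10 = 8, so s[3999] = s[9] = 2.

2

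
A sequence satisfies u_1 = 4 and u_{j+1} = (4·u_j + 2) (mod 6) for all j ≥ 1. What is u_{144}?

Computing terms: u_1 = 4,  u_2 = 0,  u_3 = 2,  u_4 = 4.
Since u_4 = u_1 = 4, the sequence is periodic with period 3.
(144 - 1) mod 3 = 2, so u_{144} = u_3 = 2.

2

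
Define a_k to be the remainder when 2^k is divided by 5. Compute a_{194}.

4

We have a_1 = 2,  a_2 = 4,  a_3 = 3,  a_4 = 1,  a_5 = 2.
Since a_5 = a_1 = 2, the sequence is periodic with period 4.
So a_{194} = a_{1 + ((194-1) mod 4)} = a_2 = 4.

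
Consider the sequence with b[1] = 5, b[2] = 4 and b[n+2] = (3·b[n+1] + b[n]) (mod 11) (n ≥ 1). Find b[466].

b[1] = 5; b[2] = 4; b[3] = 6; b[4] = 0; b[5] = 6; b[6] = 7; b[7] = 5; b[8] = 0; b[9] = 5; b[10] = 4.
The sequence repeats with period 8.
(466 - 1) mod 8 = 1, so b[466] = b[2] = 4.

4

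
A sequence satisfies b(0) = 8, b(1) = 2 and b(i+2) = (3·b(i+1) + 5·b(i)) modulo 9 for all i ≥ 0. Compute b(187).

Listing terms: b(0) = 8, b(1) = 2, b(2) = 1, b(3) = 4, b(4) = 8, b(5) = 8, b(6) = 1, b(7) = 7, b(8) = 8, b(9) = 5, b(10) = 1, b(11) = 1, b(12) = 8, b(13) = 2.
Since (b(12), b(13)) = (b(0), b(1)) = (8, 2) (two consecutive terms determine the rest), the sequence is periodic with period 12.
(187 - 0) mod 12 = 7, so b(187) = b(7) = 7.

7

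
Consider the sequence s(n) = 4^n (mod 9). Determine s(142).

s(0) = 1, s(1) = 4, s(2) = 7, s(3) = 1.
The sequence repeats with period 3.
So s(142) = s(0 + ((142-0) mod 3)) = s(1) = 4.

4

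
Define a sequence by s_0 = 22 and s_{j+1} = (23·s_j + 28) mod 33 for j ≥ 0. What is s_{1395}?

21

s_0 = 22; s_1 = 6; s_2 = 1; s_3 = 18; s_4 = 13; s_5 = 30; s_6 = 25; s_7 = 9; s_8 = 4; s_9 = 21; s_{10} = 16; s_{11} = 0; s_{12} = 28; s_{13} = 12; s_{14} = 7; s_{15} = 24; s_{16} = 19; s_{17} = 3; s_{18} = 31; s_{19} = 15; s_{20} = 10; s_{21} = 27; s_{22} = 22.
The sequence repeats with period 22.
(1395 - 0) mod 22 = 9, so s_{1395} = s_9 = 21.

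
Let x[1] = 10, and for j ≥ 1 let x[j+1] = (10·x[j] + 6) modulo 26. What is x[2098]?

6

Listing terms: x[1] = 10, x[2] = 2, x[3] = 0, x[4] = 6, x[5] = 14, x[6] = 16, x[7] = 10.
Since x[7] = x[1] = 10, the sequence is periodic with period 6.
So x[2098] = x[1 + ((2098-1) mod 6)] = x[4] = 6.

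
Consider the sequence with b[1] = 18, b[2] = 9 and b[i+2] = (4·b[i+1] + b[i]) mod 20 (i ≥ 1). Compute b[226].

b[1] = 18, b[2] = 9, b[3] = 14, b[4] = 5, b[5] = 14, b[6] = 1, b[7] = 18, b[8] = 13, b[9] = 10, b[10] = 13, b[11] = 2, b[12] = 1, b[13] = 6, b[14] = 5, b[15] = 6, b[16] = 9, b[17] = 2, b[18] = 17, b[19] = 10, b[20] = 17, b[21] = 18, b[22] = 9.
Since (b[21], b[22]) = (b[1], b[2]) = (18, 9) (two consecutive terms determine the rest), the sequence is periodic with period 20.
(226 - 1) mod 20 = 5, so b[226] = b[6] = 1.

1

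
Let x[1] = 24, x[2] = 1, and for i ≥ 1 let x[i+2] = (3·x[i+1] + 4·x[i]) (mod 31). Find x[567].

8

Listing terms: x[1] = 24; x[2] = 1; x[3] = 6; x[4] = 22; x[5] = 28; x[6] = 17; x[7] = 8; x[8] = 30; x[9] = 29; x[10] = 21; x[11] = 24; x[12] = 1.
Since (x[11], x[12]) = (x[1], x[2]) = (24, 1) (two consecutive terms determine the rest), the sequence is periodic with period 10.
So x[567] = x[1 + ((567-1) mod 10)] = x[7] = 8.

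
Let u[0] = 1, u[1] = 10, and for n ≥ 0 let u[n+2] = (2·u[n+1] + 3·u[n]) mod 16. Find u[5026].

7

Computing terms: u[0] = 1,  u[1] = 10,  u[2] = 7,  u[3] = 12,  u[4] = 13,  u[5] = 14,  u[6] = 3,  u[7] = 0,  u[8] = 9,  u[9] = 2,  u[10] = 15,  u[11] = 4,  u[12] = 5,  u[13] = 6,  u[14] = 11,  u[15] = 8,  u[16] = 1,  u[17] = 10.
Since (u[16], u[17]) = (u[0], u[1]) = (1, 10) (two consecutive terms determine the rest), the sequence is periodic with period 16.
(5026 - 0) mod 16 = 2, so u[5026] = u[2] = 7.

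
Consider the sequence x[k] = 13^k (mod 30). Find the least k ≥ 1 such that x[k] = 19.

2

We have x[0] = 1,  x[1] = 13,  x[2] = 19,  x[3] = 7,  x[4] = 1.
Since x[4] = x[0] = 1, the sequence is periodic with period 4.
The value 19 first appears (with k ≥ 1) at x[2].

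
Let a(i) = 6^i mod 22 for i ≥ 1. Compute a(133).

18

We have a(1) = 6, a(2) = 14, a(3) = 18, a(4) = 20, a(5) = 10, a(6) = 16, a(7) = 8, a(8) = 4, a(9) = 2, a(10) = 12, a(11) = 6.
The sequence repeats with period 10.
(133 - 1) mod 10 = 2, so a(133) = a(3) = 18.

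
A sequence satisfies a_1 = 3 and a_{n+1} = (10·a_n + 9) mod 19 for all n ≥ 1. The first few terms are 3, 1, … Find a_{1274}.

13

Computing terms: a_1 = 3, a_2 = 1, a_3 = 0, a_4 = 9, a_5 = 4, a_6 = 11, a_7 = 5, a_8 = 2, a_9 = 10, a_{10} = 14, a_{11} = 16, a_{12} = 17, a_{13} = 8, a_{14} = 13, a_{15} = 6, a_{16} = 12, a_{17} = 15, a_{18} = 7, a_{19} = 3.
The sequence repeats with period 18.
So a_{1274} = a_{1 + ((1274-1) mod 18)} = a_{14} = 13.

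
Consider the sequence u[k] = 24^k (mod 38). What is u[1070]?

u[0] = 1, u[1] = 24, u[2] = 6, u[3] = 30, u[4] = 36, u[5] = 28, u[6] = 26, u[7] = 16, u[8] = 4, u[9] = 20, u[10] = 24.
Since u[10] = u[1] = 24, the sequence is eventually periodic: after a pre-period of length 1 it cycles with period 9.
For k ≥ 1, u[k] depends only on (k - 1) mod 9. (1070 - 1) mod 9 = 7, so u[1070] = u[8] = 4.

4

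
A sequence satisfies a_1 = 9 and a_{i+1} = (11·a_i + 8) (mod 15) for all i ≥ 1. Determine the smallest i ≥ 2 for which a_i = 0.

3

Computing terms: a_1 = 9,  a_2 = 2,  a_3 = 0,  a_4 = 8,  a_5 = 6,  a_6 = 14,  a_7 = 12,  a_8 = 5,  a_9 = 3,  a_{10} = 11,  a_{11} = 9.
Since a_{11} = a_1 = 9, the sequence is periodic with period 10.
The value 0 first appears (with i ≥ 2) at a_3.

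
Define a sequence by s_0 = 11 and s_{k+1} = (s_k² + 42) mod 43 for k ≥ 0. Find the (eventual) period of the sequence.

3

Computing terms: s_0 = 11; s_1 = 34; s_2 = 37; s_3 = 35; s_4 = 20; s_5 = 12; s_6 = 14; s_7 = 23; s_8 = 12.
Since s_8 = s_5 = 12, the sequence is eventually periodic: after a pre-period of length 5 it cycles with period 3.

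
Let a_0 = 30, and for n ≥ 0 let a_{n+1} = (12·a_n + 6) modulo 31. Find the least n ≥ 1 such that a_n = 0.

20

Computing terms: a_0 = 30,  a_1 = 25,  a_2 = 27,  a_3 = 20,  a_4 = 29,  a_5 = 13,  a_6 = 7,  a_7 = 28,  a_8 = 1,  a_9 = 18,  a_{10} = 5,  a_{11} = 4,  a_{12} = 23,  a_{13} = 3,  a_{14} = 11,  a_{15} = 14,  a_{16} = 19,  a_{17} = 17,  a_{18} = 24,  a_{19} = 15,  a_{20} = 0,  a_{21} = 6,  a_{22} = 16,  a_{23} = 12,  a_{24} = 26,  a_{25} = 8,  a_{26} = 9,  a_{27} = 21,  a_{28} = 10,  a_{29} = 2,  a_{30} = 30.
Since a_{30} = a_0 = 30, the sequence is periodic with period 30.
The value 0 first appears (with n ≥ 1) at a_{20}.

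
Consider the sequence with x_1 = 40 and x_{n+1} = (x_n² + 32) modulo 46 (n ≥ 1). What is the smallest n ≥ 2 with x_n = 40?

Listing terms: x_1 = 40; x_2 = 22; x_3 = 10; x_4 = 40.
The sequence repeats with period 3.
The value 40 next appears (with n ≥ 2) at x_4.

4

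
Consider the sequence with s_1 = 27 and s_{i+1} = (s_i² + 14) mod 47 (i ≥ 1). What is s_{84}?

32

Computing terms: s_1 = 27, s_2 = 38, s_3 = 1, s_4 = 15, s_5 = 4, s_6 = 30, s_7 = 21, s_8 = 32, s_9 = 4.
Since s_9 = s_5 = 4, the sequence is eventually periodic: after a pre-period of length 4 it cycles with period 4.
For i ≥ 5, s_i depends only on (i - 5) mod 4. (84 - 5) mod 4 = 3, so s_{84} = s_8 = 32.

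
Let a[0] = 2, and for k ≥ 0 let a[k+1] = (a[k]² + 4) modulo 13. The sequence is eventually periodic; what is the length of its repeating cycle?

a[0] = 2; a[1] = 8; a[2] = 3; a[3] = 0; a[4] = 4; a[5] = 7; a[6] = 1; a[7] = 5; a[8] = 3.
Since a[8] = a[2] = 3, the sequence is eventually periodic: after a pre-period of length 2 it cycles with period 6.

6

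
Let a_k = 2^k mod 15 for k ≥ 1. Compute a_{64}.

1

a_1 = 2, a_2 = 4, a_3 = 8, a_4 = 1, a_5 = 2.
The sequence repeats with period 4.
So a_{64} = a_{1 + ((64-1) mod 4)} = a_4 = 1.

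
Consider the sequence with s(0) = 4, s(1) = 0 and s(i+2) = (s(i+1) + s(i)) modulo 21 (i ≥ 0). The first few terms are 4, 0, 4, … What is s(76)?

Computing terms: s(0) = 4, s(1) = 0, s(2) = 4, s(3) = 4, s(4) = 8, s(5) = 12, s(6) = 20, s(7) = 11, s(8) = 10, s(9) = 0, s(10) = 10, s(11) = 10, s(12) = 20, s(13) = 9, s(14) = 8, s(15) = 17, s(16) = 4, s(17) = 0.
The sequence repeats with period 16.
So s(76) = s(0 + ((76-0) mod 16)) = s(12) = 20.

20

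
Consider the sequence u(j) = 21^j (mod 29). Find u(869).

21

Listing terms: u(1) = 21; u(2) = 6; u(3) = 10; u(4) = 7; u(5) = 2; u(6) = 13; u(7) = 12; u(8) = 20; u(9) = 14; u(10) = 4; u(11) = 26; u(12) = 24; u(13) = 11; u(14) = 28; u(15) = 8; u(16) = 23; u(17) = 19; u(18) = 22; u(19) = 27; u(20) = 16; u(21) = 17; u(22) = 9; u(23) = 15; u(24) = 25; u(25) = 3; u(26) = 5; u(27) = 18; u(28) = 1; u(29) = 21.
Since u(29) = u(1) = 21, the sequence is periodic with period 28.
So u(869) = u(1 + ((869-1) mod 28)) = u(1) = 21.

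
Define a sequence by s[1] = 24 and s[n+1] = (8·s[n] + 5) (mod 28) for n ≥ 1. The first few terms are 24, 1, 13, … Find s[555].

Listing terms: s[1] = 24; s[2] = 1; s[3] = 13; s[4] = 25; s[5] = 9; s[6] = 21; s[7] = 5; s[8] = 17; s[9] = 1.
Since s[9] = s[2] = 1, the sequence is eventually periodic: after a pre-period of length 1 it cycles with period 7.
For n ≥ 2, s[n] depends only on (n - 2) mod 7. (555 - 2) mod 7 = 0, so s[555] = s[2] = 1.

1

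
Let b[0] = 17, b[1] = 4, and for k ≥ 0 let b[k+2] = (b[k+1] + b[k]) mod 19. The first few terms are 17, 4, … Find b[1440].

Listing terms: b[0] = 17, b[1] = 4, b[2] = 2, b[3] = 6, b[4] = 8, b[5] = 14, b[6] = 3, b[7] = 17, b[8] = 1, b[9] = 18, b[10] = 0, b[11] = 18, b[12] = 18, b[13] = 17, b[14] = 16, b[15] = 14, b[16] = 11, b[17] = 6, b[18] = 17, b[19] = 4.
The sequence repeats with period 18.
(1440 - 0) mod 18 = 0, so b[1440] = b[0] = 17.

17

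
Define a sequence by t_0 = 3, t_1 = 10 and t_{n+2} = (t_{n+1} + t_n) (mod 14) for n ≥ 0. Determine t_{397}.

4

We have t_0 = 3,  t_1 = 10,  t_2 = 13,  t_3 = 9,  t_4 = 8,  t_5 = 3,  t_6 = 11,  t_7 = 0,  t_8 = 11,  t_9 = 11,  t_{10} = 8,  t_{11} = 5,  t_{12} = 13,  t_{13} = 4,  t_{14} = 3,  t_{15} = 7,  t_{16} = 10,  t_{17} = 3,  t_{18} = 13,  t_{19} = 2,  t_{20} = 1,  t_{21} = 3,  t_{22} = 4,  t_{23} = 7,  t_{24} = 11,  t_{25} = 4,  t_{26} = 1,  t_{27} = 5,  t_{28} = 6,  t_{29} = 11,  t_{30} = 3,  t_{31} = 0,  t_{32} = 3,  t_{33} = 3,  t_{34} = 6,  t_{35} = 9,  t_{36} = 1,  t_{37} = 10,  t_{38} = 11,  t_{39} = 7,  t_{40} = 4,  t_{41} = 11,  t_{42} = 1,  t_{43} = 12,  t_{44} = 13,  t_{45} = 11,  t_{46} = 10,  t_{47} = 7,  t_{48} = 3,  t_{49} = 10.
The sequence repeats with period 48.
So t_{397} = t_{0 + ((397-0) mod 48)} = t_{13} = 4.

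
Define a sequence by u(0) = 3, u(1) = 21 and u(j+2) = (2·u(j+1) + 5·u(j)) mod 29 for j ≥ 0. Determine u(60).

27

u(0) = 3, u(1) = 21, u(2) = 28, u(3) = 16, u(4) = 27, u(5) = 18, u(6) = 26, u(7) = 26, u(8) = 8, u(9) = 1, u(10) = 13, u(11) = 2, u(12) = 11, u(13) = 3, u(14) = 3, u(15) = 21.
Since (u(14), u(15)) = (u(0), u(1)) = (3, 21) (two consecutive terms determine the rest), the sequence is periodic with period 14.
So u(60) = u(0 + ((60-0) mod 14)) = u(4) = 27.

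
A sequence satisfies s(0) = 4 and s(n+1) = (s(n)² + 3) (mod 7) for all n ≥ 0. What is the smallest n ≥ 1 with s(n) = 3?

Computing terms: s(0) = 4, s(1) = 5, s(2) = 0, s(3) = 3, s(4) = 5.
Since s(4) = s(1) = 5, the sequence is eventually periodic: after a pre-period of length 1 it cycles with period 3.
The value 3 first appears (with n ≥ 1) at s(3).

3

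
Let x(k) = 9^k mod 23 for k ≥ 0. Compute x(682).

x(0) = 1, x(1) = 9, x(2) = 12, x(3) = 16, x(4) = 6, x(5) = 8, x(6) = 3, x(7) = 4, x(8) = 13, x(9) = 2, x(10) = 18, x(11) = 1.
Since x(11) = x(0) = 1, the sequence is periodic with period 11.
So x(682) = x(0 + ((682-0) mod 11)) = x(0) = 1.

1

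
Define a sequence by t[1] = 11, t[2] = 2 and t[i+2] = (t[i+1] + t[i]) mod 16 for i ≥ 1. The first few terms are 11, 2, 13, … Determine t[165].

We have t[1] = 11; t[2] = 2; t[3] = 13; t[4] = 15; t[5] = 12; t[6] = 11; t[7] = 7; t[8] = 2; t[9] = 9; t[10] = 11; t[11] = 4; t[12] = 15; t[13] = 3; t[14] = 2; t[15] = 5; t[16] = 7; t[17] = 12; t[18] = 3; t[19] = 15; t[20] = 2; t[21] = 1; t[22] = 3; t[23] = 4; t[24] = 7; t[25] = 11; t[26] = 2.
Since (t[25], t[26]) = (t[1], t[2]) = (11, 2) (two consecutive terms determine the rest), the sequence is periodic with period 24.
(165 - 1) mod 24 = 20, so t[165] = t[21] = 1.

1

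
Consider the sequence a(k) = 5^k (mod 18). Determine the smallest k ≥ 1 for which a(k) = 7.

Computing terms: a(0) = 1; a(1) = 5; a(2) = 7; a(3) = 17; a(4) = 13; a(5) = 11; a(6) = 1.
The sequence repeats with period 6.
The value 7 first appears (with k ≥ 1) at a(2).

2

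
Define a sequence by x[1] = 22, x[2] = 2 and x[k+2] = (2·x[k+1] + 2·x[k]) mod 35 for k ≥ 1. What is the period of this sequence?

Listing terms: x[1] = 22,  x[2] = 2,  x[3] = 13,  x[4] = 30,  x[5] = 16,  x[6] = 22,  x[7] = 6,  x[8] = 21,  x[9] = 19,  x[10] = 10,  x[11] = 23,  x[12] = 31,  x[13] = 3,  x[14] = 33,  x[15] = 2,  x[16] = 0,  x[17] = 4,  x[18] = 8,  x[19] = 24,  x[20] = 29,  x[21] = 1,  x[22] = 25,  x[23] = 17,  x[24] = 14,  x[25] = 27,  x[26] = 12,  x[27] = 8,  x[28] = 5,  x[29] = 26,  x[30] = 27,  x[31] = 1,  x[32] = 21,  x[33] = 9,  x[34] = 25,  x[35] = 33,  x[36] = 11,  x[37] = 18,  x[38] = 23,  x[39] = 12,  x[40] = 0,  x[41] = 24,  x[42] = 13,  x[43] = 4,  x[44] = 34,  x[45] = 6,  x[46] = 10,  x[47] = 32,  x[48] = 14,  x[49] = 22,  x[50] = 2.
The sequence repeats with period 48.

48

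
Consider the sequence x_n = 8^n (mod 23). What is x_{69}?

6

x_1 = 8; x_2 = 18; x_3 = 6; x_4 = 2; x_5 = 16; x_6 = 13; x_7 = 12; x_8 = 4; x_9 = 9; x_{10} = 3; x_{11} = 1; x_{12} = 8.
The sequence repeats with period 11.
So x_{69} = x_{1 + ((69-1) mod 11)} = x_3 = 6.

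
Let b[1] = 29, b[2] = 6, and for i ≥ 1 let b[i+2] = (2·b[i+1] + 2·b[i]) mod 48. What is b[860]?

0

Computing terms: b[1] = 29; b[2] = 6; b[3] = 22; b[4] = 8; b[5] = 12; b[6] = 40; b[7] = 8; b[8] = 0; b[9] = 16; b[10] = 32; b[11] = 0; b[12] = 16.
Since (b[11], b[12]) = (b[8], b[9]) = (0, 16) (two consecutive terms determine the rest), the sequence is eventually periodic: after a pre-period of length 7 it cycles with period 3.
For i ≥ 8, b[i] depends only on (i - 8) mod 3. (860 - 8) mod 3 = 0, so b[860] = b[8] = 0.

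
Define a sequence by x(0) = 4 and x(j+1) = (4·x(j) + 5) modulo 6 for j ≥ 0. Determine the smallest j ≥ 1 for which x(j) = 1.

We have x(0) = 4,  x(1) = 3,  x(2) = 5,  x(3) = 1,  x(4) = 3.
Since x(4) = x(1) = 3, the sequence is eventually periodic: after a pre-period of length 1 it cycles with period 3.
The value 1 first appears (with j ≥ 1) at x(3).

3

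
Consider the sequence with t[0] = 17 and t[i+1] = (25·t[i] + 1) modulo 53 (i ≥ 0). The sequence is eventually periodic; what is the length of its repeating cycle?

26

t[0] = 17, t[1] = 2, t[2] = 51, t[3] = 4, t[4] = 48, t[5] = 35, t[6] = 28, t[7] = 12, t[8] = 36, t[9] = 0, t[10] = 1, t[11] = 26, t[12] = 15, t[13] = 5, t[14] = 20, t[15] = 24, t[16] = 18, t[17] = 27, t[18] = 40, t[19] = 47, t[20] = 10, t[21] = 39, t[22] = 22, t[23] = 21, t[24] = 49, t[25] = 7, t[26] = 17.
Since t[26] = t[0] = 17, the sequence is periodic with period 26.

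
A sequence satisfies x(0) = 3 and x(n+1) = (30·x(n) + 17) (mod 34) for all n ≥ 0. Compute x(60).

3

x(0) = 3, x(1) = 5, x(2) = 31, x(3) = 29, x(4) = 3.
Since x(4) = x(0) = 3, the sequence is periodic with period 4.
(60 - 0) mod 4 = 0, so x(60) = x(0) = 3.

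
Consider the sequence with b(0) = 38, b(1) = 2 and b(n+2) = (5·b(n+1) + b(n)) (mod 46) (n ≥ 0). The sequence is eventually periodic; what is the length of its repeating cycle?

Computing terms: b(0) = 38; b(1) = 2; b(2) = 2; b(3) = 12; b(4) = 16; b(5) = 0; b(6) = 16; b(7) = 34; b(8) = 2; b(9) = 44; b(10) = 38; b(11) = 4; b(12) = 12; b(13) = 18; b(14) = 10; b(15) = 22; b(16) = 28; b(17) = 24; b(18) = 10; b(19) = 28; b(20) = 12; b(21) = 42; b(22) = 38; b(23) = 2.
Since (b(22), b(23)) = (b(0), b(1)) = (38, 2) (two consecutive terms determine the rest), the sequence is periodic with period 22.

22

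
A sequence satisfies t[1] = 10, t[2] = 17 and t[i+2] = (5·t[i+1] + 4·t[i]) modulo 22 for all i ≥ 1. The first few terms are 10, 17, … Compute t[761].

21

Computing terms: t[1] = 10; t[2] = 17; t[3] = 15; t[4] = 11; t[5] = 5; t[6] = 3; t[7] = 13; t[8] = 11; t[9] = 19; t[10] = 7; t[11] = 1; t[12] = 11; t[13] = 15; t[14] = 9; t[15] = 17; t[16] = 11; t[17] = 13; t[18] = 21; t[19] = 3; t[20] = 11; t[21] = 1; t[22] = 5; t[23] = 7; t[24] = 11; t[25] = 17; t[26] = 19; t[27] = 9; t[28] = 11; t[29] = 3; t[30] = 15; t[31] = 21; t[32] = 11; t[33] = 7; t[34] = 13; t[35] = 5; t[36] = 11; t[37] = 9; t[38] = 1; t[39] = 19; t[40] = 11; t[41] = 21; t[42] = 17; t[43] = 15.
Since (t[42], t[43]) = (t[2], t[3]) = (17, 15) (two consecutive terms determine the rest), the sequence is eventually periodic: after a pre-period of length 1 it cycles with period 40.
For i ≥ 2, t[i] depends only on (i - 2) mod 40. (761 - 2) mod 40 = 39, so t[761] = t[41] = 21.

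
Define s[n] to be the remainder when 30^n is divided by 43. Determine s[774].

11

Computing terms: s[0] = 1; s[1] = 30; s[2] = 40; s[3] = 39; s[4] = 9; s[5] = 12; s[6] = 16; s[7] = 7; s[8] = 38; s[9] = 22; s[10] = 15; s[11] = 20; s[12] = 41; s[13] = 26; s[14] = 6; s[15] = 8; s[16] = 25; s[17] = 19; s[18] = 11; s[19] = 29; s[20] = 10; s[21] = 42; s[22] = 13; s[23] = 3; s[24] = 4; s[25] = 34; s[26] = 31; s[27] = 27; s[28] = 36; s[29] = 5; s[30] = 21; s[31] = 28; s[32] = 23; s[33] = 2; s[34] = 17; s[35] = 37; s[36] = 35; s[37] = 18; s[38] = 24; s[39] = 32; s[40] = 14; s[41] = 33; s[42] = 1.
Since s[42] = s[0] = 1, the sequence is periodic with period 42.
(774 - 0) mod 42 = 18, so s[774] = s[18] = 11.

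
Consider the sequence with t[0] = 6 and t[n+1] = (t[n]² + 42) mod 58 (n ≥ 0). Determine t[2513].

Listing terms: t[0] = 6, t[1] = 20, t[2] = 36, t[3] = 4, t[4] = 0, t[5] = 42, t[6] = 8, t[7] = 48, t[8] = 26, t[9] = 22, t[10] = 4.
Since t[10] = t[3] = 4, the sequence is eventually periodic: after a pre-period of length 3 it cycles with period 7.
For n ≥ 3, t[n] depends only on (n - 3) mod 7. (2513 - 3) mod 7 = 4, so t[2513] = t[7] = 48.

48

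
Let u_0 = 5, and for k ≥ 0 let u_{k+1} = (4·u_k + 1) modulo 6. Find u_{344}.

1

Computing terms: u_0 = 5,  u_1 = 3,  u_2 = 1,  u_3 = 5.
The sequence repeats with period 3.
So u_{344} = u_{0 + ((344-0) mod 3)} = u_2 = 1.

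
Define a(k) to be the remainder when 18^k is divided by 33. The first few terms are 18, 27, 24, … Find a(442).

Listing terms: a(1) = 18,  a(2) = 27,  a(3) = 24,  a(4) = 3,  a(5) = 21,  a(6) = 15,  a(7) = 6,  a(8) = 9,  a(9) = 30,  a(10) = 12,  a(11) = 18.
The sequence repeats with period 10.
(442 - 1) mod 10 = 1, so a(442) = a(2) = 27.

27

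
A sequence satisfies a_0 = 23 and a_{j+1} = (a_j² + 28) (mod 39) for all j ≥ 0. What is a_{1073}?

11

We have a_0 = 23; a_1 = 11; a_2 = 32; a_3 = 38; a_4 = 29; a_5 = 11.
Since a_5 = a_1 = 11, the sequence is eventually periodic: after a pre-period of length 1 it cycles with period 4.
For j ≥ 1, a_j depends only on (j - 1) mod 4. (1073 - 1) mod 4 = 0, so a_{1073} = a_1 = 11.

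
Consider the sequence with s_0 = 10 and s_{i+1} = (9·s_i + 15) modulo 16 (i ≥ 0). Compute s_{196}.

We have s_0 = 10, s_1 = 9, s_2 = 0, s_3 = 15, s_4 = 6, s_5 = 5, s_6 = 12, s_7 = 11, s_8 = 2, s_9 = 1, s_{10} = 8, s_{11} = 7, s_{12} = 14, s_{13} = 13, s_{14} = 4, s_{15} = 3, s_{16} = 10.
The sequence repeats with period 16.
(196 - 0) mod 16 = 4, so s_{196} = s_4 = 6.

6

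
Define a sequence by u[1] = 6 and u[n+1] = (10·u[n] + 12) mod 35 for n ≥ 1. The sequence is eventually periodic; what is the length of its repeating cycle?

6

Listing terms: u[1] = 6; u[2] = 2; u[3] = 32; u[4] = 17; u[5] = 7; u[6] = 12; u[7] = 27; u[8] = 2.
Since u[8] = u[2] = 2, the sequence is eventually periodic: after a pre-period of length 1 it cycles with period 6.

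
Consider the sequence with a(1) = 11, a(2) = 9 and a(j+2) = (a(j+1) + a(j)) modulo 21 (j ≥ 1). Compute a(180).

Computing terms: a(1) = 11, a(2) = 9, a(3) = 20, a(4) = 8, a(5) = 7, a(6) = 15, a(7) = 1, a(8) = 16, a(9) = 17, a(10) = 12, a(11) = 8, a(12) = 20, a(13) = 7, a(14) = 6, a(15) = 13, a(16) = 19, a(17) = 11, a(18) = 9.
Since (a(17), a(18)) = (a(1), a(2)) = (11, 9) (two consecutive terms determine the rest), the sequence is periodic with period 16.
So a(180) = a(1 + ((180-1) mod 16)) = a(4) = 8.

8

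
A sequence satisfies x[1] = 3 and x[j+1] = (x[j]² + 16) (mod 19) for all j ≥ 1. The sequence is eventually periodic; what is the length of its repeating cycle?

3

We have x[1] = 3; x[2] = 6; x[3] = 14; x[4] = 3.
Since x[4] = x[1] = 3, the sequence is periodic with period 3.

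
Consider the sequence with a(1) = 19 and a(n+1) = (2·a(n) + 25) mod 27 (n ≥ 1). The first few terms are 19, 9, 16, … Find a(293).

We have a(1) = 19,  a(2) = 9,  a(3) = 16,  a(4) = 3,  a(5) = 4,  a(6) = 6,  a(7) = 10,  a(8) = 18,  a(9) = 7,  a(10) = 12,  a(11) = 22,  a(12) = 15,  a(13) = 1,  a(14) = 0,  a(15) = 25,  a(16) = 21,  a(17) = 13,  a(18) = 24,  a(19) = 19.
Since a(19) = a(1) = 19, the sequence is periodic with period 18.
So a(293) = a(1 + ((293-1) mod 18)) = a(5) = 4.

4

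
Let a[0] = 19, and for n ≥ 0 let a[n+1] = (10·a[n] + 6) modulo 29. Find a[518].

28

Computing terms: a[0] = 19; a[1] = 22; a[2] = 23; a[3] = 4; a[4] = 17; a[5] = 2; a[6] = 26; a[7] = 5; a[8] = 27; a[9] = 15; a[10] = 11; a[11] = 0; a[12] = 6; a[13] = 8; a[14] = 28; a[15] = 25; a[16] = 24; a[17] = 14; a[18] = 1; a[19] = 16; a[20] = 21; a[21] = 13; a[22] = 20; a[23] = 3; a[24] = 7; a[25] = 18; a[26] = 12; a[27] = 10; a[28] = 19.
The sequence repeats with period 28.
So a[518] = a[0 + ((518-0) mod 28)] = a[14] = 28.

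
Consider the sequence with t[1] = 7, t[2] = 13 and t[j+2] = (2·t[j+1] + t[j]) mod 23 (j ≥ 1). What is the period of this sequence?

22

Listing terms: t[1] = 7, t[2] = 13, t[3] = 10, t[4] = 10, t[5] = 7, t[6] = 1, t[7] = 9, t[8] = 19, t[9] = 1, t[10] = 21, t[11] = 20, t[12] = 15, t[13] = 4, t[14] = 0, t[15] = 4, t[16] = 8, t[17] = 20, t[18] = 2, t[19] = 1, t[20] = 4, t[21] = 9, t[22] = 22, t[23] = 7, t[24] = 13.
Since (t[23], t[24]) = (t[1], t[2]) = (7, 13) (two consecutive terms determine the rest), the sequence is periodic with period 22.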